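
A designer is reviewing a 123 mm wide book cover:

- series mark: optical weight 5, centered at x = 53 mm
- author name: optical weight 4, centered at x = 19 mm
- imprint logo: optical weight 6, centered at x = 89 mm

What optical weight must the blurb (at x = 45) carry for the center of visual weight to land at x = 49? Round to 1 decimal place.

Existing Σw = 15 (5 + 4 + 6); existing moment 5·53 + 4·19 + 6·89 = 875.
For the centroid to hit 49: (875 + w·45) / (15 + w) = 49.
Rearranging, w·(45 − 49) = 49·15 − 875 = -140, so w ≈ -140/-4 = 35.00.

w ≈ 35.0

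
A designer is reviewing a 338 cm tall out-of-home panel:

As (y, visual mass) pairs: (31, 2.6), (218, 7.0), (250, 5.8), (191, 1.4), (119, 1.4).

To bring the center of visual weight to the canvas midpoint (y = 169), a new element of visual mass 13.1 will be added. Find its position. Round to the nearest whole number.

New total weight: (2.6 + 7.0 + 5.8 + 1.4 + 1.4) + 13.1 = 31.3.
Along y: (3490.6 + 13.1·y) / 31.3 = 169 (existing moment 2.6·31 + 7.0·218 + 5.8·250 + 1.4·191 + 1.4·119 = 3490.6) ⇒ y = (5289.7 − 3490.6) / 13.1 ≈ 137.34.

y ≈ 137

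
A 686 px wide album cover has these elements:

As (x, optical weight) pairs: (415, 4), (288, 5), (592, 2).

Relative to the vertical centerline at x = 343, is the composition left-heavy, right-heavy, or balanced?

right-heavy

Weights sum to 4 + 5 + 2 = 11.
x-moment: 4·415 + 5·288 + 2·592 = 4284; centroid 4284/11 ≈ 389.45.
Since 389.5 is right of 343, the composition reads right-heavy.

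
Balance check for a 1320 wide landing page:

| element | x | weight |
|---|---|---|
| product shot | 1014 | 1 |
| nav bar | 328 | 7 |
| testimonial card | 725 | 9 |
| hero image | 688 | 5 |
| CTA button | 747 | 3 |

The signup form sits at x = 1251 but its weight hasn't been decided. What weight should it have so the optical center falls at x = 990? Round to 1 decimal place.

w ≈ 35.4

Fixed elements: Σw = 1 + 7 + 9 + 5 + 3 = 25, Σw·x = 1·1014 + 7·328 + 9·725 + 5·688 + 3·747 = 15516.
Balance at x = 990 requires (15516 + w·1251) / (25 + w) = 990.
So w = (990·25 − 15516)/(1251 − 990) = 9234/261 ≈ 35.38.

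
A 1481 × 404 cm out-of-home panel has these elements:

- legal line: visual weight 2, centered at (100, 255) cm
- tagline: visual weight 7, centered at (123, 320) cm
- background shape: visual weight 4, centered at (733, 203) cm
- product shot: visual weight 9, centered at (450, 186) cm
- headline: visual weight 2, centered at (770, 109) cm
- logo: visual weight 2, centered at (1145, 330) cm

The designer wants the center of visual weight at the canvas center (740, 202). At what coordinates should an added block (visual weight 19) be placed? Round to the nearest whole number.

(1128, 157)

New total weight: (2 + 7 + 4 + 9 + 2 + 2) + 19 = 45.
x: need Σw·x = 45·740 = 33300. Existing = 2·100 + 7·123 + 4·733 + 9·450 + 2·770 + 2·1145 = 11873. Remainder 21427 / 19 ≈ 1127.74.
y: need Σw·y = 45·202 = 9090. Existing = 2·255 + 7·320 + 4·203 + 9·186 + 2·109 + 2·330 = 6114. Remainder 2976 / 19 ≈ 156.63.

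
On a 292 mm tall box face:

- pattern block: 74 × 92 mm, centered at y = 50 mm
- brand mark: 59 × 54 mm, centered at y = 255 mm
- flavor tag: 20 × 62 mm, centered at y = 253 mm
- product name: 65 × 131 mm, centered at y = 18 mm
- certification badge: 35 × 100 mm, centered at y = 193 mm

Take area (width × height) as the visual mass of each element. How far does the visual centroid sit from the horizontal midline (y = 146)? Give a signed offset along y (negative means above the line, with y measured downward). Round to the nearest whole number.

≈ -47 mm

Taking area as weight: pattern block 74·92 = 6808, brand mark 59·54 = 3186, flavor tag 20·62 = 1240, product name 65·131 = 8515, certification badge 35·100 = 3500. Sum 23249.
y-moment: 6808·50 + 3186·255 + 1240·253 + 8515·18 + 3500·193 = 2295320; centroid 2295320/23249 ≈ 98.73.
Offset from y = 146: 98.73 − 146 ≈ -47.27.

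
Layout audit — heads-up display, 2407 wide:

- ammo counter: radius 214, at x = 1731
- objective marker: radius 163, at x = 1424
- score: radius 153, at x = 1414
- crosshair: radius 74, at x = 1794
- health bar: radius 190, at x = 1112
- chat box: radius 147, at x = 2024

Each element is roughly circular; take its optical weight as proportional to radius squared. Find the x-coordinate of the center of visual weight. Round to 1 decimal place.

x ≈ 1534.4

Weights ∝ r²: ammo counter 214² = 45796, objective marker 163² = 26569, score 153² = 23409, crosshair 74² = 5476, health bar 190² = 36100, chat box 147² = 21609; Σw = 158959.
x-moment: 45796·1731 + 26569·1424 + 23409·1414 + 5476·1794 + 36100·1112 + 21609·2024 = 243911218; centroid 243911218/158959 ≈ 1534.43.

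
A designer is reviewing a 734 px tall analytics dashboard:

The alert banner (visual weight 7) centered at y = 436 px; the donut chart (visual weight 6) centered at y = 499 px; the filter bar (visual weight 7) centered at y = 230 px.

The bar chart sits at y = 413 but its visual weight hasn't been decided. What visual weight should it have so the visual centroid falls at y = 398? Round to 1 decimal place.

w ≈ 20.3

Fixed elements: Σw = 7 + 6 + 7 = 20, Σw·y = 7·436 + 6·499 + 7·230 = 7656.
Balance at y = 398 requires (7656 + w·413) / (20 + w) = 398.
So w = (398·20 − 7656)/(413 − 398) = 304/15 ≈ 20.27.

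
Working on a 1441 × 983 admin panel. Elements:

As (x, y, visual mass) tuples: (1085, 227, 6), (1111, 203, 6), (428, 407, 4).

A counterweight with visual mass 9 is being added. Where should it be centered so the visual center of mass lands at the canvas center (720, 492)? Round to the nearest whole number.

(346, 899)

With the counterweight, Σw becomes 6 + 6 + 4 + 9 = 25.
x: target moment 25×720 = 18000; current 6·1085 + 6·1111 + 4·428 = 14888; the counterweight supplies 3112, so x = 3112/9 ≈ 345.78.
y: target moment 25×492 = 12300; current 6·227 + 6·203 + 4·407 = 4208; the counterweight supplies 8092, so y = 8092/9 ≈ 899.11.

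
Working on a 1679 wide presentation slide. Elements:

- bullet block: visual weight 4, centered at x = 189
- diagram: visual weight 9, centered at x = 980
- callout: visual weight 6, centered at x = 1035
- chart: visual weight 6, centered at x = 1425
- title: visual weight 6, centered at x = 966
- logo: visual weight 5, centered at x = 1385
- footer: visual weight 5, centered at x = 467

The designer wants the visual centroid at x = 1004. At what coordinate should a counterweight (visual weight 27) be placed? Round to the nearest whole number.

New total weight: (4 + 9 + 6 + 6 + 6 + 5 + 5) + 27 = 68.
x: need Σw·x = 68·1004 = 68272. Existing = 4·189 + 9·980 + 6·1035 + 6·1425 + 6·966 + 5·1385 + 5·467 = 39392. Remainder 28880 / 27 ≈ 1069.63.

x ≈ 1070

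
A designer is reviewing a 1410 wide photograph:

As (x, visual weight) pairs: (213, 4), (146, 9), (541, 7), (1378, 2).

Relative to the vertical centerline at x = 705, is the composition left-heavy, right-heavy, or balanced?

Total weight = 4 + 9 + 7 + 2 = 22.
Σw·x = 4·213 + 9·146 + 7·541 + 2·1378 = 8709, so x̄ = 8709/22 ≈ 395.86.
395.9 vs midline 705 → left-heavy.

left-heavy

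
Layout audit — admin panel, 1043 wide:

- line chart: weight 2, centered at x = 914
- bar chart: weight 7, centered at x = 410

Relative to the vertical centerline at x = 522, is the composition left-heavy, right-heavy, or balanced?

balanced

Total weight = 2 + 7 = 9.
x: (2·914 + 7·410) / 9 = 4698 / 9 ≈ 522.00
The centroid 522.00 matches the midline at 522, so the layout is balanced.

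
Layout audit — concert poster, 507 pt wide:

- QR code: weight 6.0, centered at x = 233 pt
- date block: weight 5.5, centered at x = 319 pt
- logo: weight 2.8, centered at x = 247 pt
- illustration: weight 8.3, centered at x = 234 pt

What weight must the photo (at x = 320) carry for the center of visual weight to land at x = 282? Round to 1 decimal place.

w ≈ 15.4

Fixed elements: Σw = 6.0 + 5.5 + 2.8 + 8.3 = 22.6, Σw·x = 6.0·233 + 5.5·319 + 2.8·247 + 8.3·234 = 5786.3.
Set Σw·x/Σw = 282: (5786.3 + 320w) = 282·(22.6 + w).
Solving: w = (282·22.6 − 5786.3) / (320 − 282) = 586.9 / 38 ≈ 15.44.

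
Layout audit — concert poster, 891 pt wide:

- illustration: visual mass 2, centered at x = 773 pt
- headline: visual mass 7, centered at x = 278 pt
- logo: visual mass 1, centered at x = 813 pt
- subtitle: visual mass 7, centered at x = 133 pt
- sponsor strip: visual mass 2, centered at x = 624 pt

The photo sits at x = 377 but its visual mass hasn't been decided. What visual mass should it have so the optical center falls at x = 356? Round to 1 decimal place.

w ≈ 13.3

Fixed elements: Σw = 2 + 7 + 1 + 7 + 2 = 19, Σw·x = 2·773 + 7·278 + 1·813 + 7·133 + 2·624 = 6484.
Set Σw·x/Σw = 356: (6484 + 377w) = 356·(19 + w).
Rearranging, w·(377 − 356) = 356·19 − 6484 = 280, so w ≈ 280/21 = 13.33.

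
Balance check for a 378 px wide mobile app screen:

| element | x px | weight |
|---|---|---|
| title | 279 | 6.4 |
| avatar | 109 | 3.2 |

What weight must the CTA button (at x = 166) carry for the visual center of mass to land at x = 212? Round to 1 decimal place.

Known weights sum to 6.4 + 3.2 = 9.6; their moment is 6.4·279 + 3.2·109 = 2134.4.
For the centroid to hit 212: (2134.4 + w·166) / (9.6 + w) = 212.
Solving: w = (212·9.6 − 2134.4) / (166 − 212) = -99.2 / -46 ≈ 2.16.

w ≈ 2.2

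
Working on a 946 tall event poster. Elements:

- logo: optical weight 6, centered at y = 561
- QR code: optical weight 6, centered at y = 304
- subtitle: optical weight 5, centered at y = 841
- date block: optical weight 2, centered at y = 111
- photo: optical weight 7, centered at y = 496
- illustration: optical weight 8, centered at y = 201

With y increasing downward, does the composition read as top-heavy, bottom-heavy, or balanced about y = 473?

top-heavy

Σw = 6 + 6 + 5 + 2 + 7 + 8 = 34.
y-moment: 6·561 + 6·304 + 5·841 + 2·111 + 7·496 + 8·201 = 14697; centroid 14697/34 ≈ 432.26.
Since 432.3 is above (smaller y than) 473, the composition reads top-heavy.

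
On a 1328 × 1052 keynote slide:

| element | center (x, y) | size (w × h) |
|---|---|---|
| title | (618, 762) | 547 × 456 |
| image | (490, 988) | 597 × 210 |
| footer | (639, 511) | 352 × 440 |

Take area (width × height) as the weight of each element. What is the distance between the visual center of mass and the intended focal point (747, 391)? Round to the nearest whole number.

≈ 383

Taking area as weight: title 547·456 = 249432, image 597·210 = 125370, footer 352·440 = 154880. Sum 529682.
x-moment: 249432·618 + 125370·490 + 154880·639 = 314548596; centroid 314548596/529682 ≈ 593.84.
y-moment: 249432·762 + 125370·988 + 154880·511 = 393076424; centroid 393076424/529682 ≈ 742.10.
Relative to (747, 391): Δ = (-153.16, 351.10); |Δ| = √(-153.16² + 351.10²) ≈ 383.05.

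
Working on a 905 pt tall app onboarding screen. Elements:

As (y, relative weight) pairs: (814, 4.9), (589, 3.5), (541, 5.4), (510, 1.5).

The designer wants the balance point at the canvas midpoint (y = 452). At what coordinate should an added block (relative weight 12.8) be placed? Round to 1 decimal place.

y ≈ 231.6

After adding the added block, total weight = 4.9 + 3.5 + 5.4 + 1.5 + 12.8 = 28.1.
y: need Σw·y = 28.1·452 = 12701.2. Existing = 4.9·814 + 3.5·589 + 5.4·541 + 1.5·510 = 9736.5. Remainder 2964.7 / 12.8 ≈ 231.62.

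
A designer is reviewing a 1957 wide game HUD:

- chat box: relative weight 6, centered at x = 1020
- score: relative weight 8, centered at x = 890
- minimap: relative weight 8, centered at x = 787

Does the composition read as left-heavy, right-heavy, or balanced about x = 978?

Σw = 6 + 8 + 8 = 22.
x-moment: 6·1020 + 8·890 + 8·787 = 19536; centroid 19536/22 ≈ 888.00.
888.0 vs midline 978 → left-heavy.

left-heavy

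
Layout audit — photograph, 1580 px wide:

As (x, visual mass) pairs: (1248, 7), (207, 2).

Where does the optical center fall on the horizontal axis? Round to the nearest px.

x ≈ 1017

Total weight = 7 + 2 = 9.
x: (7·1248 + 2·207) / 9 = 9150 / 9 ≈ 1016.67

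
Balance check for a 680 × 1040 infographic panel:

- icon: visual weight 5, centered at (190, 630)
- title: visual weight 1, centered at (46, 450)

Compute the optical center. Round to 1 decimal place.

(166.0, 600.0)

Total weight = 5 + 1 = 6.
Σw·x = 5·190 + 1·46 = 996, so x̄ = 996/6 ≈ 166.00.
Σw·y = 5·630 + 1·450 = 3600, so ȳ = 3600/6 ≈ 600.00.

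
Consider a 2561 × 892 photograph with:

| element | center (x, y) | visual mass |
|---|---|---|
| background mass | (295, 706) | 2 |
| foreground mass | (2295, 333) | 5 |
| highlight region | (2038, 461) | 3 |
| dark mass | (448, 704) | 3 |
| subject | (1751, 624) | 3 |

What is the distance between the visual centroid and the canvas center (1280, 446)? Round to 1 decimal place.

≈ 280.7

Weights sum to 2 + 5 + 3 + 3 + 3 = 16.
x-moment: 2·295 + 5·2295 + 3·2038 + 3·448 + 3·1751 = 24776; centroid 24776/16 ≈ 1548.50.
y-moment: 2·706 + 5·333 + 3·461 + 3·704 + 3·624 = 8444; centroid 8444/16 ≈ 527.75.
From (1280, 446): dx = 268.50, dy = 81.75, so the distance is √(dx²+dy²) ≈ 280.67.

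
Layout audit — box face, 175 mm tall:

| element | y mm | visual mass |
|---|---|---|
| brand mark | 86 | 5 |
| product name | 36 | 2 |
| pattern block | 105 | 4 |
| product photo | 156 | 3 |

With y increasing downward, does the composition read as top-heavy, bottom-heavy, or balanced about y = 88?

Total weight = 5 + 2 + 4 + 3 = 14.
y: (5·86 + 2·36 + 4·105 + 3·156) / 14 = 1390 / 14 ≈ 99.29
Since 99.3 is below (larger y than) 88, the composition reads bottom-heavy.

bottom-heavy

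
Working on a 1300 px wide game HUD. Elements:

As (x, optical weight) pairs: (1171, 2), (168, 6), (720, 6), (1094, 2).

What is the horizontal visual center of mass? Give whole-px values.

Σw = 2 + 6 + 6 + 2 = 16.
Σw·x = 2·1171 + 6·168 + 6·720 + 2·1094 = 9858, so x̄ = 9858/16 ≈ 616.12.

x ≈ 616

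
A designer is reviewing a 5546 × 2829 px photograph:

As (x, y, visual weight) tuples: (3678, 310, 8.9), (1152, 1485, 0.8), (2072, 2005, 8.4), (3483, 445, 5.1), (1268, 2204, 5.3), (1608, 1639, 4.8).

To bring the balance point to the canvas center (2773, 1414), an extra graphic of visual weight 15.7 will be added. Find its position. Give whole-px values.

(3351, 1699)

New total weight: (8.9 + 0.8 + 8.4 + 5.1 + 5.3 + 4.8) + 15.7 = 49.0.
Along x: (83262.7 + 15.7·x) / 49.0 = 2773 (existing moment 8.9·3678 + 0.8·1152 + 8.4·2072 + 5.1·3483 + 5.3·1268 + 4.8·1608 = 83262.7) ⇒ x = (135877.0 − 83262.7) / 15.7 ≈ 3351.23.
Along y: (42606.9 + 15.7·y) / 49.0 = 1414 (existing moment 8.9·310 + 0.8·1485 + 8.4·2005 + 5.1·445 + 5.3·2204 + 4.8·1639 = 42606.9) ⇒ y = (69286.0 − 42606.9) / 15.7 ≈ 1699.31.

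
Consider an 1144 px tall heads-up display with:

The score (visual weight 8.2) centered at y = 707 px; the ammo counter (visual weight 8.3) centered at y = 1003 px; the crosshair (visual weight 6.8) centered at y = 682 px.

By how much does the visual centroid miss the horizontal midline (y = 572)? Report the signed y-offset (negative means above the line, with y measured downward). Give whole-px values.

Σw = 8.2 + 8.3 + 6.8 = 23.3.
Σw·y = 8.2·707 + 8.3·1003 + 6.8·682 = 18759.9, so ȳ = 18759.9/23.3 ≈ 805.15.
Difference: 805.15 − 572 ≈ 233.15.

≈ 233 px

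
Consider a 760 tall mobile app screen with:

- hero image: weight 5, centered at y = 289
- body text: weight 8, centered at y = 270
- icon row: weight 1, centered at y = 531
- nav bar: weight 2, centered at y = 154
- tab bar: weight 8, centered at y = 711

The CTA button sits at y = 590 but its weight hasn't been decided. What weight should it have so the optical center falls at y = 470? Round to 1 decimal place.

Existing Σw = 24 (5 + 8 + 1 + 2 + 8); existing moment 5·289 + 8·270 + 1·531 + 2·154 + 8·711 = 10132.
For the centroid to hit 470: (10132 + w·590) / (24 + w) = 470.
So w = (470·24 − 10132)/(590 − 470) = 1148/120 ≈ 9.57.

w ≈ 9.6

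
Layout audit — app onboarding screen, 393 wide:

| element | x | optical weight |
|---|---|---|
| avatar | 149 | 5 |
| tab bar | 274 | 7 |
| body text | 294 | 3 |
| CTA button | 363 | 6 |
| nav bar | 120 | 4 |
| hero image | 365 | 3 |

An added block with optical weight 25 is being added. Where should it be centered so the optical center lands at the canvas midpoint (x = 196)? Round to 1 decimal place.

x ≈ 123.6

After adding the added block, total weight = 5 + 7 + 3 + 6 + 4 + 3 + 25 = 53.
Along x: (7298 + 25·x) / 53 = 196 (existing moment 5·149 + 7·274 + 3·294 + 6·363 + 4·120 + 3·365 = 7298) ⇒ x = (10388 − 7298) / 25 ≈ 123.60.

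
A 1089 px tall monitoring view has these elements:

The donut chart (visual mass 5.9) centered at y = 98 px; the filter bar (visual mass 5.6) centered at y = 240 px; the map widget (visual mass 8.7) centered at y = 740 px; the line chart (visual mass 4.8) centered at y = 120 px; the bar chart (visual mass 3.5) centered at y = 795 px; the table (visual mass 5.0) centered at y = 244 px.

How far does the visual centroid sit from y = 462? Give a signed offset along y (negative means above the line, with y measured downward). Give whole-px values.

≈ -76 px

Total weight = 5.9 + 5.6 + 8.7 + 4.8 + 3.5 + 5.0 = 33.5.
y: moment 12938.7 / weight 33.5 ≈ 386.23
Against y = 462, that's 386.23 − 462 = -75.77.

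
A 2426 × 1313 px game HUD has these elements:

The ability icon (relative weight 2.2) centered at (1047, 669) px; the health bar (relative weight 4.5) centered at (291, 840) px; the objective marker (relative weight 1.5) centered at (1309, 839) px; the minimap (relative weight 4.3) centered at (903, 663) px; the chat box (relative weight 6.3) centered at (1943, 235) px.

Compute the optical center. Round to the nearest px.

(1154, 577)

Total weight = 2.2 + 4.5 + 1.5 + 4.3 + 6.3 = 18.8.
x: (2.2·1047 + 4.5·291 + 1.5·1309 + 4.3·903 + 6.3·1943) / 18.8 = 21700.2 / 18.8 ≈ 1154.27
y: (2.2·669 + 4.5·840 + 1.5·839 + 4.3·663 + 6.3·235) / 18.8 = 10841.7 / 18.8 ≈ 576.69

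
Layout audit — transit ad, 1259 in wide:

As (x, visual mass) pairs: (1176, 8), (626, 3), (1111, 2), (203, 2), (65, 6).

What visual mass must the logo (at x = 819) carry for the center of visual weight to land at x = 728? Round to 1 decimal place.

w ≈ 10.8

Known weights sum to 8 + 3 + 2 + 2 + 6 = 21; their moment is 8·1176 + 3·626 + 2·1111 + 2·203 + 6·65 = 14304.
Balance at x = 728 requires (14304 + w·819) / (21 + w) = 728.
Solving: w = (728·21 − 14304) / (819 − 728) = 984 / 91 ≈ 10.81.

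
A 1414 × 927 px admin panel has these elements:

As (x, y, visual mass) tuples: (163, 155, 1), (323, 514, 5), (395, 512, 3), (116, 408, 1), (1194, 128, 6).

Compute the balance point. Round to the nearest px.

(640, 340)

Weights sum to 1 + 5 + 3 + 1 + 6 = 16.
x-moment: 1·163 + 5·323 + 3·395 + 1·116 + 6·1194 = 10243; centroid 10243/16 ≈ 640.19.
y-moment: 1·155 + 5·514 + 3·512 + 1·408 + 6·128 = 5437; centroid 5437/16 ≈ 339.81.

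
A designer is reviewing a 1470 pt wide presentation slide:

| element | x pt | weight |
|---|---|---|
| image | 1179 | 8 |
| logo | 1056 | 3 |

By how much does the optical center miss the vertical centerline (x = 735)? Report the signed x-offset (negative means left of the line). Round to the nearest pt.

Total weight = 8 + 3 = 11.
x-moment: 8·1179 + 3·1056 = 12600; centroid 12600/11 ≈ 1145.45.
Difference: 1145.45 − 735 ≈ 410.45.

≈ 410 pt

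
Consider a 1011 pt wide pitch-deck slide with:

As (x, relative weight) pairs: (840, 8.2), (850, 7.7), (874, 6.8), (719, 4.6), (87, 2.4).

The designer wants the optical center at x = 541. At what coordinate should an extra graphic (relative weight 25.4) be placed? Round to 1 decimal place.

With the extra graphic, Σw becomes 8.2 + 7.7 + 6.8 + 4.6 + 2.4 + 25.4 = 55.1.
x: target moment 55.1×541 = 29809.1; current 8.2·840 + 7.7·850 + 6.8·874 + 4.6·719 + 2.4·87 = 22892.4; the extra graphic supplies 6916.7, so x = 6916.7/25.4 ≈ 272.31.

x ≈ 272.3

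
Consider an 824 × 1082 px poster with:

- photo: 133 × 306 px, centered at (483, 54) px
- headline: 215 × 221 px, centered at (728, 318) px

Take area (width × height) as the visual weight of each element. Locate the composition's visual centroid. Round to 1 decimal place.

(615.0, 196.2)

Areas: photo 133·306 = 40698, headline 215·221 = 47515. Total weight = 88213.
x: (40698·483 + 47515·728) / 88213 = 54248054 / 88213 ≈ 614.97
y: (40698·54 + 47515·318) / 88213 = 17307462 / 88213 ≈ 196.20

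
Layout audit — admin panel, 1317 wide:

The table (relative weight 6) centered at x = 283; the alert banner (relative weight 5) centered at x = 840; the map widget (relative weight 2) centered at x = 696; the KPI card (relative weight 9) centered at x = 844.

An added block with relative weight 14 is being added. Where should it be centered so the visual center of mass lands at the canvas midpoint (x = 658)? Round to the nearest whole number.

New total weight: (6 + 5 + 2 + 9) + 14 = 36.
Along x: (14886 + 14·x) / 36 = 658 (existing moment 6·283 + 5·840 + 2·696 + 9·844 = 14886) ⇒ x = (23688 − 14886) / 14 ≈ 628.71.

x ≈ 629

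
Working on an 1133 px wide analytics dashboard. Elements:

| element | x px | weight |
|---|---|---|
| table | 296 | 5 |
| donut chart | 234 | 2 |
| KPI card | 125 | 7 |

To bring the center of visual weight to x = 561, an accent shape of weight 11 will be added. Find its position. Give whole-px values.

x ≈ 1018

With the accent shape, Σw becomes 5 + 2 + 7 + 11 = 25.
x: need Σw·x = 25·561 = 14025. Existing = 5·296 + 2·234 + 7·125 = 2823. Remainder 11202 / 11 ≈ 1018.36.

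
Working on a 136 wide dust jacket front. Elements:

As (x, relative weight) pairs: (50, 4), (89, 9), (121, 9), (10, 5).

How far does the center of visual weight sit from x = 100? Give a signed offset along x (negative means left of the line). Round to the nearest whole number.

≈ -21

Weights sum to 4 + 9 + 9 + 5 = 27.
x: (4·50 + 9·89 + 9·121 + 5·10) / 27 = 2140 / 27 ≈ 79.26
Difference: 79.26 − 100 ≈ -20.74.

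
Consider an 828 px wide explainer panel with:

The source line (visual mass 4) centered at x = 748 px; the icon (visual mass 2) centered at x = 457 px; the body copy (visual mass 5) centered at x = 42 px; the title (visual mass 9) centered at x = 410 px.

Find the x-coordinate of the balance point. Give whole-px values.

Σw = 4 + 2 + 5 + 9 = 20.
x-moment: 4·748 + 2·457 + 5·42 + 9·410 = 7806; centroid 7806/20 ≈ 390.30.

x ≈ 390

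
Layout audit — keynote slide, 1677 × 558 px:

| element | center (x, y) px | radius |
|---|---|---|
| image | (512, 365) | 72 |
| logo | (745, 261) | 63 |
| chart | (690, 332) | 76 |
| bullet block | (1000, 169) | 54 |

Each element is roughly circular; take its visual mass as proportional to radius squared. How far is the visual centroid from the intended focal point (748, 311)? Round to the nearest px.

r² weights: image 72² = 5184, logo 63² = 3969, chart 76² = 5776, bullet block 54² = 2916. Total = 17845.
x-moment: 5184·512 + 3969·745 + 5776·690 + 2916·1000 = 12512553; centroid 12512553/17845 ≈ 701.18.
y-moment: 5184·365 + 3969·261 + 5776·332 + 2916·169 = 5338505; centroid 5338505/17845 ≈ 299.16.
Relative to (748, 311): Δ = (-46.82, -11.84); |Δ| = √(-46.82² + -11.84²) ≈ 48.29.

≈ 48 px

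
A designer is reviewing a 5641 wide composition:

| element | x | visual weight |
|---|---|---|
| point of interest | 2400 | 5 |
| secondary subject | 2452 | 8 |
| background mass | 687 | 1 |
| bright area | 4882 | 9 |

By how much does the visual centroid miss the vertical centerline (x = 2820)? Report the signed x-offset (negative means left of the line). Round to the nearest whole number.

≈ 495

Total weight = 5 + 8 + 1 + 9 = 23.
Σw·x = 5·2400 + 8·2452 + 1·687 + 9·4882 = 76241, so x̄ = 76241/23 ≈ 3314.83.
Offset from x = 2820: 3314.83 − 2820 ≈ 494.83.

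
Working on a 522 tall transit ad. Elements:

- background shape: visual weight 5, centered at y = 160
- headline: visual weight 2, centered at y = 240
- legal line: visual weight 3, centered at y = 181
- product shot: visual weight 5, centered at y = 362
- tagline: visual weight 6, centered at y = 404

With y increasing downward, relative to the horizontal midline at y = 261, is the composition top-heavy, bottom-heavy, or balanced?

Weights sum to 5 + 2 + 3 + 5 + 6 = 21.
y-moment: 5·160 + 2·240 + 3·181 + 5·362 + 6·404 = 6057; centroid 6057/21 ≈ 288.43.
Since 288.4 is below (larger y than) 261, the composition reads bottom-heavy.

bottom-heavy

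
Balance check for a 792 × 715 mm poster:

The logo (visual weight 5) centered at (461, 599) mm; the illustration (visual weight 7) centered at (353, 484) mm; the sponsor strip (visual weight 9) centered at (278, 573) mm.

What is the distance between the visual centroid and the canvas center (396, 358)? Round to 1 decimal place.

≈ 197.8 mm

Total weight = 5 + 7 + 9 = 21.
x: (5·461 + 7·353 + 9·278) / 21 = 7278 / 21 ≈ 346.57
y: (5·599 + 7·484 + 9·573) / 21 = 11540 / 21 ≈ 549.52
From (396, 358): dx = -49.43, dy = 191.52, so the distance is √(dx²+dy²) ≈ 197.80.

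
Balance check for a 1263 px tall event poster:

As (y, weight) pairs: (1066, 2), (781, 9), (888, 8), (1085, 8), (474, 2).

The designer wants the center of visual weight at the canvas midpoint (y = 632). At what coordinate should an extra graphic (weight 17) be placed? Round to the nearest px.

New total weight: (2 + 9 + 8 + 8 + 2) + 17 = 46.
Along y: (25893 + 17·y) / 46 = 632 (existing moment 2·1066 + 9·781 + 8·888 + 8·1085 + 2·474 = 25893) ⇒ y = (29072 − 25893) / 17 ≈ 187.00.

y ≈ 187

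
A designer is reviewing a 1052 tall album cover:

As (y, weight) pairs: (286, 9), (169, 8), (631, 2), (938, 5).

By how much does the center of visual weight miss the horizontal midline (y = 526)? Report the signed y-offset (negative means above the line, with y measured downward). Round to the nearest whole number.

≈ -114

Σw = 9 + 8 + 2 + 5 = 24.
Σw·y = 9·286 + 8·169 + 2·631 + 5·938 = 9878, so ȳ = 9878/24 ≈ 411.58.
Offset from y = 526: 411.58 − 526 ≈ -114.42.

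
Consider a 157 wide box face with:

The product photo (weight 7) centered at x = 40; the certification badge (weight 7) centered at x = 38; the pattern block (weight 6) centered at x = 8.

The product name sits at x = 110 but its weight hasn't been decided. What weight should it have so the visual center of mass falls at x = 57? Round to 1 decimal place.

w ≈ 10.3

Fixed elements: Σw = 7 + 7 + 6 = 20, Σw·x = 7·40 + 7·38 + 6·8 = 594.
For the centroid to hit 57: (594 + w·110) / (20 + w) = 57.
So w = (57·20 − 594)/(110 − 57) = 546/53 ≈ 10.30.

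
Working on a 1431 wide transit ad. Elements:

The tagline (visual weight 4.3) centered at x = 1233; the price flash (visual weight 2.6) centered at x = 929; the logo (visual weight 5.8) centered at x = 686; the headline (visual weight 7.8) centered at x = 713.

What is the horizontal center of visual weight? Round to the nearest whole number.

x ≈ 842

Total weight = 4.3 + 2.6 + 5.8 + 7.8 = 20.5.
Σw·x = 4.3·1233 + 2.6·929 + 5.8·686 + 7.8·713 = 17257.5, so x̄ = 17257.5/20.5 ≈ 841.83.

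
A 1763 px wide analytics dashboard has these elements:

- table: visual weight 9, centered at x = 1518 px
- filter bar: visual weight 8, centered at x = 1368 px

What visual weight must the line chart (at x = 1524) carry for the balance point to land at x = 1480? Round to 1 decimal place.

Existing Σw = 17 (9 + 8); existing moment 9·1518 + 8·1368 = 24606.
Set Σw·x/Σw = 1480: (24606 + 1524w) = 1480·(17 + w).
So w = (1480·17 − 24606)/(1524 − 1480) = 554/44 ≈ 12.59.

w ≈ 12.6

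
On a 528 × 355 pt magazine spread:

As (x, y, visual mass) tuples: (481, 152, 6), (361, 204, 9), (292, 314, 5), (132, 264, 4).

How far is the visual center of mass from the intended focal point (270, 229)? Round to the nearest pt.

Total weight = 6 + 9 + 5 + 4 = 24.
x: (6·481 + 9·361 + 5·292 + 4·132) / 24 = 8123 / 24 ≈ 338.46
y: (6·152 + 9·204 + 5·314 + 4·264) / 24 = 5374 / 24 ≈ 223.92
Relative to (270, 229): Δ = (68.46, -5.08); |Δ| = √(68.46² + -5.08²) ≈ 68.65.

≈ 69 pt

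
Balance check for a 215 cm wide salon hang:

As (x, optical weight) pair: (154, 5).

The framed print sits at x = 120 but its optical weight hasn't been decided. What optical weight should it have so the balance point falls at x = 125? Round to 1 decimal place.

The single fixed element contributes weight 5, moment 5·154 = 770.
Balance at x = 125 requires (770 + w·120) / (5 + w) = 125.
So w = (125·5 − 770)/(120 − 125) = -145/-5 ≈ 29.00.

w ≈ 29.0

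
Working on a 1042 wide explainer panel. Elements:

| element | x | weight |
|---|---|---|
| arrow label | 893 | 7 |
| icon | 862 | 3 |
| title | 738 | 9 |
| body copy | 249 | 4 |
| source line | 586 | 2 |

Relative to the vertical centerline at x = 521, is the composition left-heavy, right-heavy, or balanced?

right-heavy

Σw = 7 + 3 + 9 + 4 + 2 = 25.
Σw·x = 7·893 + 3·862 + 9·738 + 4·249 + 2·586 = 17647, so x̄ = 17647/25 ≈ 705.88.
705.9 vs midline 521 → right-heavy.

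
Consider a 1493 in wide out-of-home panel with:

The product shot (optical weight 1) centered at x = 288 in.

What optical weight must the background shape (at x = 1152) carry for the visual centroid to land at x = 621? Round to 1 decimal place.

The single fixed element contributes weight 1, moment 1·288 = 288.
Balance at x = 621 requires (288 + w·1152) / (1 + w) = 621.
So w = (621·1 − 288)/(1152 − 621) = 333/531 ≈ 0.63.

w ≈ 0.6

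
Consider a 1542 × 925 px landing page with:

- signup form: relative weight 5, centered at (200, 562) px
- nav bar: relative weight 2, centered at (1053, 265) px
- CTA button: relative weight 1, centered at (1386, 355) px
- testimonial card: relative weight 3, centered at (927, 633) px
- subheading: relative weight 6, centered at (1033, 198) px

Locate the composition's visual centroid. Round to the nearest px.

(792, 399)

Total weight = 5 + 2 + 1 + 3 + 6 = 17.
Σw·x = 5·200 + 2·1053 + 1·1386 + 3·927 + 6·1033 = 13471, so x̄ = 13471/17 ≈ 792.41.
Σw·y = 5·562 + 2·265 + 1·355 + 3·633 + 6·198 = 6782, so ȳ = 6782/17 ≈ 398.94.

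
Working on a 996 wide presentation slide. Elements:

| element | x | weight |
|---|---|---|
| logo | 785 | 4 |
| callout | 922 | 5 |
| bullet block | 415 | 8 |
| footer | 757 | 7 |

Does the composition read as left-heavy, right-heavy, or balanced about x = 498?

Weights sum to 4 + 5 + 8 + 7 = 24.
x-moment: 4·785 + 5·922 + 8·415 + 7·757 = 16369; centroid 16369/24 ≈ 682.04.
682.0 vs midline 498 → right-heavy.

right-heavy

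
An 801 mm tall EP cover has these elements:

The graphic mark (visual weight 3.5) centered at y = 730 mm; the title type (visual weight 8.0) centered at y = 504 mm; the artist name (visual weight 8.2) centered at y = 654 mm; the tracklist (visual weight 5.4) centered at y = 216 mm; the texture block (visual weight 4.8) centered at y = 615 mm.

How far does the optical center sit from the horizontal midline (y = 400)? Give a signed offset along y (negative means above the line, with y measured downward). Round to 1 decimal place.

≈ 137.4 mm

Weights sum to 3.5 + 8.0 + 8.2 + 5.4 + 4.8 = 29.9.
Σw·y = 3.5·730 + 8.0·504 + 8.2·654 + 5.4·216 + 4.8·615 = 16068.2, so ȳ = 16068.2/29.9 ≈ 537.40.
Difference: 537.40 − 400 ≈ 137.40.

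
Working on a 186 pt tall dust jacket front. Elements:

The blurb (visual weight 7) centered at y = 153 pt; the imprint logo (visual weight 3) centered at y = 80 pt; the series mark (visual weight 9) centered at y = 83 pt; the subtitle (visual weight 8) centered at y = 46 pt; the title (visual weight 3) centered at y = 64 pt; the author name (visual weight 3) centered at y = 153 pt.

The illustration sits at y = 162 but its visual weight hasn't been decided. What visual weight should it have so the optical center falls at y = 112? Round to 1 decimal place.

Existing Σw = 33 (7 + 3 + 9 + 8 + 3 + 3); existing moment 7·153 + 3·80 + 9·83 + 8·46 + 3·64 + 3·153 = 3077.
For the centroid to hit 112: (3077 + w·162) / (33 + w) = 112.
So w = (112·33 − 3077)/(162 − 112) = 619/50 ≈ 12.38.

w ≈ 12.4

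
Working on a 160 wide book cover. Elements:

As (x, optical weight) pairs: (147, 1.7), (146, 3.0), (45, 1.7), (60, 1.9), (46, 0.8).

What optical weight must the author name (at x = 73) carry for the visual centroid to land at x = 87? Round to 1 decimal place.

Fixed elements: Σw = 1.7 + 3.0 + 1.7 + 1.9 + 0.8 = 9.1, Σw·x = 1.7·147 + 3.0·146 + 1.7·45 + 1.9·60 + 0.8·46 = 915.2.
Balance at x = 87 requires (915.2 + w·73) / (9.1 + w) = 87.
Solving: w = (87·9.1 − 915.2) / (73 − 87) = -123.5 / -14 ≈ 8.82.

w ≈ 8.8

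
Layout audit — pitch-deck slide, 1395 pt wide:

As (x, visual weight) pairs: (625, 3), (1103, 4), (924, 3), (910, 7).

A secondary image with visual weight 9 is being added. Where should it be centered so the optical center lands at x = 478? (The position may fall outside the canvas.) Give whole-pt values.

After adding the secondary image, total weight = 3 + 4 + 3 + 7 + 9 = 26.
x: need Σw·x = 26·478 = 12428. Existing = 3·625 + 4·1103 + 3·924 + 7·910 = 15429. Remainder -3001 / 9 ≈ -333.44.

x ≈ -333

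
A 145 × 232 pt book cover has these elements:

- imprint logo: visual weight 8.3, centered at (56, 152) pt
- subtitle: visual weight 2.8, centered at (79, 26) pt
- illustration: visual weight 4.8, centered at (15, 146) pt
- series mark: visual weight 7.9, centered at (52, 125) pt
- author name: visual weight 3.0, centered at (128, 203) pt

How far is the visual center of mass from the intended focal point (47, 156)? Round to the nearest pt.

Σw = 8.3 + 2.8 + 4.8 + 7.9 + 3.0 = 26.8.
x: (8.3·56 + 2.8·79 + 4.8·15 + 7.9·52 + 3.0·128) / 26.8 = 1552.8 / 26.8 ≈ 57.94
y: (8.3·152 + 2.8·26 + 4.8·146 + 7.9·125 + 3.0·203) / 26.8 = 3631.7 / 26.8 ≈ 135.51
From (47, 156): dx = 10.94, dy = -20.49, so the distance is √(dx²+dy²) ≈ 23.23.

≈ 23 pt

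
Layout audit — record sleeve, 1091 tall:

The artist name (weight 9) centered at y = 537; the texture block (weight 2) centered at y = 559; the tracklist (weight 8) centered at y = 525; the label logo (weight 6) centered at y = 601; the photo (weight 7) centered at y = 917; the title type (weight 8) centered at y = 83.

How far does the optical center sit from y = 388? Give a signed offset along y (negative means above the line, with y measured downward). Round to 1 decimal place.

Weights sum to 9 + 2 + 8 + 6 + 7 + 8 = 40.
y-moment: 9·537 + 2·559 + 8·525 + 6·601 + 7·917 + 8·83 = 20840; centroid 20840/40 ≈ 521.00.
Offset from y = 388: 521.00 − 388 ≈ 133.00.

≈ 133.0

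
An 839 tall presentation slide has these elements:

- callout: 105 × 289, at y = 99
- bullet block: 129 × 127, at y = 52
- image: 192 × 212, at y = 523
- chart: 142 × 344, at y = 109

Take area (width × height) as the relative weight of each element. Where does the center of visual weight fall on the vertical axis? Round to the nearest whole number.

y ≈ 224

Areas: callout 105·289 = 30345, bullet block 129·127 = 16383, image 192·212 = 40704, chart 142·344 = 48848. Total weight = 136280.
Σw·y = 30345·99 + 16383·52 + 40704·523 + 48848·109 = 30468695, so ȳ = 30468695/136280 ≈ 223.57.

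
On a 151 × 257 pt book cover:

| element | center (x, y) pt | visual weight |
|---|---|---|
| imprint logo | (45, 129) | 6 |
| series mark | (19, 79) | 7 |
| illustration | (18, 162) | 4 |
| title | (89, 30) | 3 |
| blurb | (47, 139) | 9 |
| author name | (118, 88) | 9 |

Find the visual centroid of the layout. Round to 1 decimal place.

Σw = 6 + 7 + 4 + 3 + 9 + 9 = 38.
x: (6·45 + 7·19 + 4·18 + 3·89 + 9·47 + 9·118) / 38 = 2227 / 38 ≈ 58.61
y: (6·129 + 7·79 + 4·162 + 3·30 + 9·139 + 9·88) / 38 = 4108 / 38 ≈ 108.11

(58.6, 108.1)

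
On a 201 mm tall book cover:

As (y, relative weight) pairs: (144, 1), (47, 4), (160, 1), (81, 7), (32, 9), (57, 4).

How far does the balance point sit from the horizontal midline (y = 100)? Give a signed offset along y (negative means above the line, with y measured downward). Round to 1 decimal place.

Total weight = 1 + 4 + 1 + 7 + 9 + 4 = 26.
y: moment 1575 / weight 26 ≈ 60.58
Against y = 100, that's 60.58 − 100 = -39.42.

≈ -39.4 mm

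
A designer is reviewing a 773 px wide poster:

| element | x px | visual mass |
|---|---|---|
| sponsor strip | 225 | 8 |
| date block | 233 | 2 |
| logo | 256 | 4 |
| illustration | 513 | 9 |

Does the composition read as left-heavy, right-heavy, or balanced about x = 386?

left-heavy

Total weight = 8 + 2 + 4 + 9 = 23.
x-moment: 8·225 + 2·233 + 4·256 + 9·513 = 7907; centroid 7907/23 ≈ 343.78.
343.8 vs midline 386 → left-heavy.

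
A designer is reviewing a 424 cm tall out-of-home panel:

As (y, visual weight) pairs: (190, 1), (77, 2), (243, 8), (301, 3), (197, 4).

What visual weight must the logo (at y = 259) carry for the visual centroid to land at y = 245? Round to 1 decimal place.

w ≈ 30.8

Fixed elements: Σw = 1 + 2 + 8 + 3 + 4 = 18, Σw·y = 1·190 + 2·77 + 8·243 + 3·301 + 4·197 = 3979.
Set Σw·y/Σw = 245: (3979 + 259w) = 245·(18 + w).
Rearranging, w·(259 − 245) = 245·18 − 3979 = 431, so w ≈ 431/14 = 30.79.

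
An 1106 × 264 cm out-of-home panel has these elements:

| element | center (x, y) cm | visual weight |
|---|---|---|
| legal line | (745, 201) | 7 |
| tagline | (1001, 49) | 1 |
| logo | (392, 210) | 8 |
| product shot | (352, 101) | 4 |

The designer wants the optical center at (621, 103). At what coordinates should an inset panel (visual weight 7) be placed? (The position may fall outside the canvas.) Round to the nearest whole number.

(858, -108)

With the inset panel, Σw becomes 7 + 1 + 8 + 4 + 7 = 27.
x: need Σw·x = 27·621 = 16767. Existing = 7·745 + 1·1001 + 8·392 + 4·352 = 10760. Remainder 6007 / 7 ≈ 858.14.
y: need Σw·y = 27·103 = 2781. Existing = 7·201 + 1·49 + 8·210 + 4·101 = 3540. Remainder -759 / 7 ≈ -108.43.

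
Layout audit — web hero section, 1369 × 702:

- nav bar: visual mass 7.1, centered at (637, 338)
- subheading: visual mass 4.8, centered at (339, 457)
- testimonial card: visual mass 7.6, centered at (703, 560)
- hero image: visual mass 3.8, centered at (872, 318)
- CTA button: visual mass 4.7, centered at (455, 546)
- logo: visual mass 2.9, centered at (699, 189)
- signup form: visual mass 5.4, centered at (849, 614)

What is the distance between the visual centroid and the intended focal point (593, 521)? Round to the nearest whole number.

Total weight = 7.1 + 4.8 + 7.6 + 3.8 + 4.7 + 2.9 + 5.4 = 36.3.
Σw·x = 23556.5; x̄ = 23556.5/36.3 ≈ 648.94.
y: moment 16487.7 / weight 36.3 ≈ 454.21
Relative to (593, 521): Δ = (55.94, -66.79); |Δ| = √(55.94² + -66.79²) ≈ 87.12.

≈ 87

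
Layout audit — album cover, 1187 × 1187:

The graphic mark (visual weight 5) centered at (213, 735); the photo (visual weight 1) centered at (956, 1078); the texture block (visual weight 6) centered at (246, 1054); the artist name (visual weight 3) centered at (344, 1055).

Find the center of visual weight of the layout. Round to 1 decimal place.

Weights sum to 5 + 1 + 6 + 3 = 15.
x: (5·213 + 1·956 + 6·246 + 3·344) / 15 = 4529 / 15 ≈ 301.93
y: (5·735 + 1·1078 + 6·1054 + 3·1055) / 15 = 14242 / 15 ≈ 949.47

(301.9, 949.5)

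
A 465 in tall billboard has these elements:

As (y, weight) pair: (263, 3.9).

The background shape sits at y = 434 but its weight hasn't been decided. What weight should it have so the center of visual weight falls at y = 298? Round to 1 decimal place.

Known: weight 3.9 with moment 3.9·263 = 1025.7.
Balance at y = 298 requires (1025.7 + w·434) / (3.9 + w) = 298.
So w = (298·3.9 − 1025.7)/(434 − 298) = 136.5/136 ≈ 1.00.

w ≈ 1.0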